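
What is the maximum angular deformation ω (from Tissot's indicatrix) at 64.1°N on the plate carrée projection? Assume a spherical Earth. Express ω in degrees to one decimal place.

Plate carrée maps x = Rλ, y = Rφ. The meridian scale is h = 1 and the parallel scale is k = 1/cos φ = sec φ.
At 64.1°: h = 1.000, k = 2.289; principal scales a = 2.289, b = 1.000.
sin(ω/2) = (a − b)/(a + b) = 1.289/3.289 = 0.3920, so ω = 2 arcsin(0.3920) ≈ 46.2°.

46.2°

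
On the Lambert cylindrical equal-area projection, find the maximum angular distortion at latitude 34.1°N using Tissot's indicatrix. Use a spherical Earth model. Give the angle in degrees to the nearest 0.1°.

The Lambert cylindrical equal-area projection is the cylindrical equal-area projection with its standard parallel at the equator (φ₀ = 0). For cylindrical equal-area with standard parallel φ₀, h = cos φ / cos φ₀ and k = cos φ₀ / cos φ, so h·k = 1.
At 34.1°: h = 0.8281, k = 1.208; principal scales a = 1.208, b = 0.8281.
sin(ω/2) = (a − b)/(a + b) = 0.3796/2.036 = 0.1865, so ω = 2 arcsin(0.1865) ≈ 21.5°.

21.5°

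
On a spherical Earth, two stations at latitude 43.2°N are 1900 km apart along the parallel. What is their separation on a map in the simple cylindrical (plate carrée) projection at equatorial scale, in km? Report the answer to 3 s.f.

2610 km

For the equirectangular projection with φ₀ = 0 (plate carrée), h = 1 along meridians and k = sec φ along parallels.
Along the parallel, k = sec 43.2° = 1/0.7290 = 1.372.
Map distance = 1900 × 1.372 ≈ 2610 km.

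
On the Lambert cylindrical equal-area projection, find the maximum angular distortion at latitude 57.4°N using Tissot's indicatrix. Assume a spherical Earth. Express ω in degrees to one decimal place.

66.7°

The Lambert cylindrical equal-area projection is the cylindrical equal-area projection with its standard parallel at the equator (φ₀ = 0). For cylindrical equal-area with standard parallel φ₀, h = cos φ / cos φ₀ and k = cos φ₀ / cos φ, so h·k = 1.
At 57.4°: h = 0.5388, k = 1.856; principal scales a = 1.856, b = 0.5388.
sin(ω/2) = (a − b)/(a + b) = 1.317/2.395 = 0.5501, so ω = 2 arcsin(0.5501) ≈ 66.7°.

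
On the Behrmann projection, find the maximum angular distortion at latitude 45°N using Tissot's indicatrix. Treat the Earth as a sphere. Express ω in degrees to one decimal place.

The Behrmann projection is cylindrical equal-area with φ₀ = 30°. For cylindrical equal-area with standard parallel φ₀, h = cos φ / cos φ₀ and k = cos φ₀ / cos φ, so h·k = 1.
At 45°: h = 0.8165, k = 1.225; principal scales a = 1.225, b = 0.8165.
sin(ω/2) = (a − b)/(a + b) = 0.4082/2.041 = 0.2000, so ω = 2 arcsin(0.2000) ≈ 23.1°.

23.1°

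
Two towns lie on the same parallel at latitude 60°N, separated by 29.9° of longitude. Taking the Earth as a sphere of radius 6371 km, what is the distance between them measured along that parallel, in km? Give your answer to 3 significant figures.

1660 km

Arc length along a parallel = R cos φ · Δλ (with Δλ in radians).
= 6371 × cos 60° × (29.9° × π/180) = 6371 × 0.5000 × 0.5219 ≈ 1660 km.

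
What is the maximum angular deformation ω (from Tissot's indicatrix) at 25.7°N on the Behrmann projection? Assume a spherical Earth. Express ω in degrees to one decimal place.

4.5°

The Behrmann projection is cylindrical equal-area with φ₀ = 30°. A cylindrical equal-area projection with standard parallel φ₀ has meridian scale h = cos φ / cos φ₀ and parallel scale k = cos φ₀ / cos φ (so areas are preserved, h·k = 1).
At 25.7°: h = 1.040, k = 0.9611; principal scales a = 1.040, b = 0.9611.
sin(ω/2) = (a − b)/(a + b) = 0.07937/2.002 = 0.03966, so ω = 2 arcsin(0.03966) ≈ 4.5°.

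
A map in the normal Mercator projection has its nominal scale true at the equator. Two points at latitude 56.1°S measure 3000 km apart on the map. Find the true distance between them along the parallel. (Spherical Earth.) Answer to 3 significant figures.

1670 km

Mercator is conformal, so the point scale is isotropic: h = k = sec φ = 1/cos φ.
Along the parallel at 56.1°, map distances are exaggerated by k = sec 56.1° = 1.793.
True distance = 3000 / 1.793 = 3000 × cos 56.1° ≈ 1670 km.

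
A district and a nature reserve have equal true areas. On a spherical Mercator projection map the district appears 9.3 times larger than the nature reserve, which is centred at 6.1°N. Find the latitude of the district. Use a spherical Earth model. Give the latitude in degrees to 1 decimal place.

On Mercator, (apparent₁)/(apparent₂) = sec²φ₁ / sec²φ₂ when true areas are equal.
cos²φ₂ / cos²φ₁ = 9.3  ⇒  cos φ₁ = cos 6.1° / √9.3 = 0.9943/3.050 = 0.3261.
φ₁ = arccos(0.3261) ≈ 71.0°.

71.0°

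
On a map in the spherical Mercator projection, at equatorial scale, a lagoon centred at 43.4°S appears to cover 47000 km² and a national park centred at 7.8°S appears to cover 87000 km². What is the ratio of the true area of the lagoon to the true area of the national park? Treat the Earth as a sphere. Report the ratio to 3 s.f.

0.291

Mercator's areal exaggeration is sec²φ; hence true area = (apparent area) · cos²φ.
True area of lagoon: 47000 × cos²(43.4°) = 47000 × 0.5279 = 24810 km².
True area of national park: 87000 × cos²(7.8°) = 87000 × 0.9816 = 85400 km².
Ratio = 24810 / 85400 ≈ 0.291.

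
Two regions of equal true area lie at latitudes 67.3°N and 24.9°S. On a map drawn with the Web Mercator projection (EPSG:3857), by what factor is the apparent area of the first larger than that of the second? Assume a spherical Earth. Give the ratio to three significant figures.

5.52

On Mercator, area is exaggerated by sec²φ = 1/cos²φ.
At 67.3°: sec²(67.3°) = 1/0.3859² = 6.715.
At 24.9°: sec²(24.9°) = 1/0.9070² = 1.215.
Ratio = 6.715/1.215 = cos²(24.9°)/cos²(67.3°) ≈ 5.52.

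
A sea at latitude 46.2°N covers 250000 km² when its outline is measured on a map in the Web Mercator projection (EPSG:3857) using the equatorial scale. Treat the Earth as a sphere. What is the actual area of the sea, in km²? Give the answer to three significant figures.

120000 km²

Mercator is conformal, so the point scale is isotropic: h = k = sec φ = 1/cos φ.
Areal scale = k² = sec²φ = 1/cos²(46.2°) = 1/0.6921² = 2.087.
True area = apparent / (areal scale) = 250000 / 2.087 ≈ 120000 km².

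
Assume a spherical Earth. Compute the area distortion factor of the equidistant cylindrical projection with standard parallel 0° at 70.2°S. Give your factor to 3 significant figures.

For the equirectangular projection with φ₀ = 0 (plate carrée), h = 1 along meridians and k = sec φ along parallels.
Areal scale = h·k = 1 × sec φ; at 70.2°, h = 1.000, k = 2.952, so h·k = 2.952.

2.95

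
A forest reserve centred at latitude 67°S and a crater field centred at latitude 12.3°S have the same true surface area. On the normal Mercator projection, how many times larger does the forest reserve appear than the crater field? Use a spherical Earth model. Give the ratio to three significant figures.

On Mercator, area is exaggerated by sec²φ = 1/cos²φ.
At 67°: sec²(67°) = 1/0.3907² = 6.550.
At 12.3°: sec²(12.3°) = 1/0.9770² = 1.048.
Ratio = 6.550/1.048 = cos²(12.3°)/cos²(67°) ≈ 6.25.

6.25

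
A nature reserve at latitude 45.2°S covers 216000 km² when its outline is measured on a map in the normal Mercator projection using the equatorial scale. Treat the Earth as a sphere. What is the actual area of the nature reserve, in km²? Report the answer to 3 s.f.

107000 km²

Mercator is conformal, so the point scale is isotropic: h = k = sec φ = 1/cos φ.
Areal scale = k² = sec²φ = 1/cos²(45.2°) = 1/0.7046² = 2.014.
True area = apparent / (areal scale) = 216000 / 2.014 ≈ 107000 km².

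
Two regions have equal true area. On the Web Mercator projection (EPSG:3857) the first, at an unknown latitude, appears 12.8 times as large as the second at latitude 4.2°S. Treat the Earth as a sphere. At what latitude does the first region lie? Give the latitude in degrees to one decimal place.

Mercator areal scale is sec²φ, so apparent-area ratio = sec²φ₁ / sec²φ₂ = cos²φ₂ / cos²φ₁.
cos²φ₂ / cos²φ₁ = 12.8  ⇒  cos φ₁ = cos 4.2° / √12.8 = 0.9973/3.578 = 0.2788.
φ₁ = arccos(0.2788) ≈ 73.8°.

73.8°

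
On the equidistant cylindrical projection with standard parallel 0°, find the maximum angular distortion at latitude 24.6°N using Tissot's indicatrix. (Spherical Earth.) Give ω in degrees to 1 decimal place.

For the equirectangular projection with φ₀ = 0 (plate carrée), h = 1 along meridians and k = sec φ along parallels.
At 24.6°: h = 1.000, k = 1.100; principal scales a = 1.100, b = 1.000.
sin(ω/2) = (a − b)/(a + b) = 0.09982/2.100 = 0.04754, so ω = 2 arcsin(0.04754) ≈ 5.4°.

5.4°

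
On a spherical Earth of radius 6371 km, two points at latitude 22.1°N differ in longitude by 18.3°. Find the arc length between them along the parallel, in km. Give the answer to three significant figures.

1890 km

Arc length along a parallel = R cos φ · Δλ (with Δλ in radians).
= 6371 × cos 22.1° × (18.3° × π/180) = 6371 × 0.9265 × 0.3194 ≈ 1890 km.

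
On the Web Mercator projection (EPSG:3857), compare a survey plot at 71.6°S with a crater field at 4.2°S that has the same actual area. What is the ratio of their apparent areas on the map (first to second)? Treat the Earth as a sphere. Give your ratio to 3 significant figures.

9.98

Mercator areal scale is sec²φ.
At 71.6°: sec²(71.6°) = 1/0.3156² = 10.04.
At 4.2°: sec²(4.2°) = 1/0.9973² = 1.005.
Ratio = 10.04/1.005 = cos²(4.2°)/cos²(71.6°) ≈ 9.98.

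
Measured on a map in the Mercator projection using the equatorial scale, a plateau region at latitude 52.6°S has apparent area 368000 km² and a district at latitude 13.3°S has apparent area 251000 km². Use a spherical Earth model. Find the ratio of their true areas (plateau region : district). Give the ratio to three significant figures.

0.571

Since Mercator area scale is 1/cos²φ, the true area equals the apparent area multiplied by cos²φ.
True area of plateau region: 368000 × cos²(52.6°) = 368000 × 0.3689 = 135800 km².
True area of district: 251000 × cos²(13.3°) = 251000 × 0.9471 = 237700 km².
Ratio = 135800 / 237700 ≈ 0.571.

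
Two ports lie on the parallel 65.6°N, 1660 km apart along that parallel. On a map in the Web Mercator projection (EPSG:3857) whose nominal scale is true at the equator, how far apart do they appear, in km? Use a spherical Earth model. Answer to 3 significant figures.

4020 km

Mercator is conformal, so the point scale is isotropic: h = k = sec φ = 1/cos φ.
Along the parallel, k = sec 65.6° = 1/0.4131 = 2.421.
Map distance = 1660 × 2.421 ≈ 4020 km.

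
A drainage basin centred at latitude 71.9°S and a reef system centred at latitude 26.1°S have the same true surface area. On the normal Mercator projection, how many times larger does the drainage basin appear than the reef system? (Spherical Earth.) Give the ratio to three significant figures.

Mercator areal scale is sec²φ.
At 71.9°: sec²(71.9°) = 1/0.3107² = 10.36.
At 26.1°: sec²(26.1°) = 1/0.8980² = 1.240.
Ratio = 10.36/1.240 = cos²(26.1°)/cos²(71.9°) ≈ 8.36.

8.36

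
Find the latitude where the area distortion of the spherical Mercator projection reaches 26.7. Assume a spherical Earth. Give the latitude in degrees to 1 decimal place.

78.8°

Mercator areal scale is sec²φ.
sec²φ = 26.7  ⇒  cos²φ = 0.03745  ⇒  cos φ = 0.1935.
φ = arccos(0.1935) ≈ 78.8°.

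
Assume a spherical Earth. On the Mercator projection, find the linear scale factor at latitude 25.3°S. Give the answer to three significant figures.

The Mercator projection is conformal; its linear scale factor is the same in every direction and equals sec φ = 1/cos φ.
k = 1/cos 25.3° = 1/0.9041 = 1.106.

1.11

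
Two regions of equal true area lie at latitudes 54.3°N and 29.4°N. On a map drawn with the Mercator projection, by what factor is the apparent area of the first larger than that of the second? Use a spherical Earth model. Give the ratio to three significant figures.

2.23

Mercator is conformal with k = sec φ, so areal scale = k² = sec²φ.
At 54.3°: sec²(54.3°) = 1/0.5835² = 2.937.
At 29.4°: sec²(29.4°) = 1/0.8712² = 1.317.
Ratio = 2.937/1.317 = cos²(29.4°)/cos²(54.3°) ≈ 2.23.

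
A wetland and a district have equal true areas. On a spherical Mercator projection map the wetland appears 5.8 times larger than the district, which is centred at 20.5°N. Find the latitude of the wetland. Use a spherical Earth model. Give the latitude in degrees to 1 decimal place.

67.1°

On Mercator, (apparent₁)/(apparent₂) = sec²φ₁ / sec²φ₂ when true areas are equal.
cos²φ₂ / cos²φ₁ = 5.8  ⇒  cos φ₁ = cos 20.5° / √5.8 = 0.9367/2.408 = 0.3889.
φ₁ = arccos(0.3889) ≈ 67.1°.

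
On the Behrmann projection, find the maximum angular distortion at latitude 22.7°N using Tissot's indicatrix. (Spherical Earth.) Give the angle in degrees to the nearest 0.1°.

The Behrmann projection is cylindrical equal-area with φ₀ = 30°. A cylindrical equal-area projection with standard parallel φ₀ has meridian scale h = cos φ / cos φ₀ and parallel scale k = cos φ₀ / cos φ (so areas are preserved, h·k = 1).
At 22.7°: h = 1.065, k = 0.9387; principal scales a = 1.065, b = 0.9387.
sin(ω/2) = (a − b)/(a + b) = 0.1265/2.004 = 0.06313, so ω = 2 arcsin(0.06313) ≈ 7.2°.

7.2°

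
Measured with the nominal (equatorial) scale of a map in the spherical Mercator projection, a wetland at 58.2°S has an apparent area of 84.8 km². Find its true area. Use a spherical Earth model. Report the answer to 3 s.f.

23.5 km²

The Mercator projection is conformal; its linear scale factor is the same in every direction and equals sec φ = 1/cos φ.
Areal scale = k² = sec²φ = 1/cos²(58.2°) = 1/0.5270² = 3.601.
True area = apparent / (areal scale) = 84.8 / 3.601 ≈ 23.5 km².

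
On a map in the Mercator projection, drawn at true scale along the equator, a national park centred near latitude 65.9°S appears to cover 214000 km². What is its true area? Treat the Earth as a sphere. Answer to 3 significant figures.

For Mercator, h = k = sec φ (a conformal cylindrical projection has a single point scale, 1/cos φ).
Areal scale = k² = sec²φ = 1/cos²(65.9°) = 1/0.4083² = 5.998.
True area = apparent / (areal scale) = 214000 / 5.998 ≈ 35700 km².

35700 km²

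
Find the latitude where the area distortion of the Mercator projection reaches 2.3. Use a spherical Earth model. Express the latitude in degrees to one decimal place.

48.7°

Mercator areal scale is sec²φ.
sec²φ = 2.3  ⇒  cos²φ = 0.4348  ⇒  cos φ = 0.6594.
φ = arccos(0.6594) ≈ 48.7°.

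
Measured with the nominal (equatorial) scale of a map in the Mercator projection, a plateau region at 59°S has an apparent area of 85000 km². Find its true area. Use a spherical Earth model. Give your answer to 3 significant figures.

22500 km²

The Mercator projection is conformal; its linear scale factor is the same in every direction and equals sec φ = 1/cos φ.
Areal scale = k² = sec²φ = 1/cos²(59°) = 1/0.5150² = 3.770.
True area = apparent / (areal scale) = 85000 / 3.770 ≈ 22500 km².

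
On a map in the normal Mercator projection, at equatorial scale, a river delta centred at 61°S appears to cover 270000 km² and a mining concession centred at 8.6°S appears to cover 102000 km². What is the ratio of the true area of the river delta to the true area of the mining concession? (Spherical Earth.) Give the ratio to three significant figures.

Since Mercator area scale is 1/cos²φ, the true area equals the apparent area multiplied by cos²φ.
True area of river delta: 270000 × cos²(61°) = 270000 × 0.2350 = 63460 km².
True area of mining concession: 102000 × cos²(8.6°) = 102000 × 0.9776 = 99720 km².
Ratio = 63460 / 99720 ≈ 0.636.

0.636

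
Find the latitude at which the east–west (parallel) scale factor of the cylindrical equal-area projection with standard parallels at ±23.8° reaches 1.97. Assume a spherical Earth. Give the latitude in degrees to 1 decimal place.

62.3°

For cylindrical equal-area with standard parallel φ₀, h = cos φ / cos φ₀ and k = cos φ₀ / cos φ, so h·k = 1.
k = cos φ₀ / cos φ = 1.97  ⇒  cos φ = cos 23.8° / 1.97 = 0.4644.
φ = arccos(0.4644) ≈ 62.3°.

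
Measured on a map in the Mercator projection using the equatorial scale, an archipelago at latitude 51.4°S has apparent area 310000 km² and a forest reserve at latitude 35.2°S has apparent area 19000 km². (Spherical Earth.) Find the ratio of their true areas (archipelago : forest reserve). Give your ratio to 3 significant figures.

9.51

Mercator's areal exaggeration is sec²φ; hence true area = (apparent area) · cos²φ.
True area of archipelago: 310000 × cos²(51.4°) = 310000 × 0.3892 = 120700 km².
True area of forest reserve: 19000 × cos²(35.2°) = 19000 × 0.6677 = 12690 km².
Ratio = 120700 / 12690 ≈ 9.51.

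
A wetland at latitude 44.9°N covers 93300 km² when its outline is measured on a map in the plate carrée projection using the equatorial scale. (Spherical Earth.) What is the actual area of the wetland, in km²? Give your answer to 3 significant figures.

For the equirectangular projection with φ₀ = 0 (plate carrée), h = 1 along meridians and k = sec φ along parallels.
Areal scale = h·k = 1 × sec φ; at 44.9°, h = 1.000, k = 1.412, so h·k = 1.412.
True area = apparent / (areal scale) = 93300 / 1.412 ≈ 66100 km².

66100 km²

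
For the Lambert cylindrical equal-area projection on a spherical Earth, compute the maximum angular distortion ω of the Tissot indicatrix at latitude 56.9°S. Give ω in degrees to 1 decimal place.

The Lambert cylindrical equal-area projection is the cylindrical equal-area projection with its standard parallel at the equator (φ₀ = 0). A cylindrical equal-area projection with standard parallel φ₀ has meridian scale h = cos φ / cos φ₀ and parallel scale k = cos φ₀ / cos φ (so areas are preserved, h·k = 1).
At 56.9°: h = 0.5461, k = 1.831; principal scales a = 1.831, b = 0.5461.
sin(ω/2) = (a − b)/(a + b) = 1.285/2.377 = 0.5406, so ω = 2 arcsin(0.5406) ≈ 65.4°.

65.4°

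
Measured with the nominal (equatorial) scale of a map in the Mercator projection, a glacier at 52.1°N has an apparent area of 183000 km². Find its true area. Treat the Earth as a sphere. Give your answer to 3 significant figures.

Mercator is conformal, so the point scale is isotropic: h = k = sec φ = 1/cos φ.
Areal scale = k² = sec²φ = 1/cos²(52.1°) = 1/0.6143² = 2.650.
True area = apparent / (areal scale) = 183000 / 2.650 ≈ 69100 km².

69100 km²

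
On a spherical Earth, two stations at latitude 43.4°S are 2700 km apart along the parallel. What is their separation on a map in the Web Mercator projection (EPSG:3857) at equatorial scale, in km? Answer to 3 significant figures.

For Mercator, h = k = sec φ (a conformal cylindrical projection has a single point scale, 1/cos φ).
Along the parallel, k = sec 43.4° = 1/0.7266 = 1.376.
Map distance = 2700 × 1.376 ≈ 3720 km.

3720 km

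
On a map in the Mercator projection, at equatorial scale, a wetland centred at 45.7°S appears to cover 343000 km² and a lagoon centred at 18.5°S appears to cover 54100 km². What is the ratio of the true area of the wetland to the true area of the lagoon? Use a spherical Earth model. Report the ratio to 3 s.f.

3.44

Mercator's areal exaggeration is sec²φ; hence true area = (apparent area) · cos²φ.
True area of wetland: 343000 × cos²(45.7°) = 343000 × 0.4878 = 167300 km².
True area of lagoon: 54100 × cos²(18.5°) = 54100 × 0.8993 = 48650 km².
Ratio = 167300 / 48650 ≈ 3.44.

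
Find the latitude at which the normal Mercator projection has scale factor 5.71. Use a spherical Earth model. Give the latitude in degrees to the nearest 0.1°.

Mercator scale is k = sec φ = 1/cos φ.
1/cos φ = 5.71  ⇒  cos φ = 0.1751  ⇒  φ = arccos(0.1751) ≈ 79.9°.

79.9°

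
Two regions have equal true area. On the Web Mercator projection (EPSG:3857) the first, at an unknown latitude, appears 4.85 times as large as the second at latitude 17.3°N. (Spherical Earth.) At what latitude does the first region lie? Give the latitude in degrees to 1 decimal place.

Mercator areal scale is sec²φ, so apparent-area ratio = sec²φ₁ / sec²φ₂ = cos²φ₂ / cos²φ₁.
cos²φ₂ / cos²φ₁ = 4.85  ⇒  cos φ₁ = cos 17.3° / √4.85 = 0.9548/2.202 = 0.4335.
φ₁ = arccos(0.4335) ≈ 64.3°.

64.3°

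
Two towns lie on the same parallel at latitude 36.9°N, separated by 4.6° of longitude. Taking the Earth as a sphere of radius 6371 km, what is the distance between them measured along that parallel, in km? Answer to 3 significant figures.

409 km

Arc length along a parallel = R cos φ · Δλ (with Δλ in radians).
= 6371 × cos 36.9° × (4.6° × π/180) = 6371 × 0.7997 × 0.08029 ≈ 409 km.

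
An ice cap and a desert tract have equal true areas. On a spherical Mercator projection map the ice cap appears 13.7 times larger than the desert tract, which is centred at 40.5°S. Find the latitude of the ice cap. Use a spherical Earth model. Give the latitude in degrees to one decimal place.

Mercator areal scale is sec²φ, so apparent-area ratio = sec²φ₁ / sec²φ₂ = cos²φ₂ / cos²φ₁.
cos²φ₂ / cos²φ₁ = 13.7  ⇒  cos φ₁ = cos 40.5° / √13.7 = 0.7604/3.701 = 0.2054.
φ₁ = arccos(0.2054) ≈ 78.1°.

78.1°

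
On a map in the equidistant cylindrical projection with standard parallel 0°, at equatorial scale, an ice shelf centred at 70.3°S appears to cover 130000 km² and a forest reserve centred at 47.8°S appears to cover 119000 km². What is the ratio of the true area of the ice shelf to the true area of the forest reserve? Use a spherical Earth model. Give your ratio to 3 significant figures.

Plate carrée has h = 1 and k = sec φ, giving areal scale sec φ; true area = (apparent area) · cos φ.
True area of ice shelf: 130000 × cos(70.3°) = 130000 × 0.3371 = 43820 km².
True area of forest reserve: 119000 × cos(47.8°) = 119000 × 0.6717 = 79930 km².
Ratio = 43820 / 79930 ≈ 0.548.

0.548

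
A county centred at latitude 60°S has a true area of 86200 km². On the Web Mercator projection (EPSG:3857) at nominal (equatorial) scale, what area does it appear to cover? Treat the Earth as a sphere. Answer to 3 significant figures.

Mercator is conformal, so the point scale is isotropic: h = k = sec φ = 1/cos φ.
Areal scale = k² = sec²φ = 1/cos²(60°) = 1/0.5000² = 4.000.
Apparent area = 86200 × 4.000 ≈ 345000 km².

345000 km²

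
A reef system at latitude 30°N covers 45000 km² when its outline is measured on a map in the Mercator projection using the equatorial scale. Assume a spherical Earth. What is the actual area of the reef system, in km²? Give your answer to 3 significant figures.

33800 km²

For Mercator, h = k = sec φ (a conformal cylindrical projection has a single point scale, 1/cos φ).
Areal scale = k² = sec²φ = 1/cos²(30°) = 1/0.8660² = 1.333.
True area = apparent / (areal scale) = 45000 / 1.333 ≈ 33800 km².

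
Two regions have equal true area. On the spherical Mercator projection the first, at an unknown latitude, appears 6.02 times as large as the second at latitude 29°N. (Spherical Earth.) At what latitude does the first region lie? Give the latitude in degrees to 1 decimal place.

69.1°

On Mercator, (apparent₁)/(apparent₂) = sec²φ₁ / sec²φ₂ when true areas are equal.
cos²φ₂ / cos²φ₁ = 6.02  ⇒  cos φ₁ = cos 29° / √6.02 = 0.8746/2.454 = 0.3565.
φ₁ = arccos(0.3565) ≈ 69.1°.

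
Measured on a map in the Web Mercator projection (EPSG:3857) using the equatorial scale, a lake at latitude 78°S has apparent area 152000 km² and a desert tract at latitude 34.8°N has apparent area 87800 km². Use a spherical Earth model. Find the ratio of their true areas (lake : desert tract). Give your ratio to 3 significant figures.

0.111

Mercator's areal exaggeration is sec²φ; hence true area = (apparent area) · cos²φ.
True area of lake: 152000 × cos²(78°) = 152000 × 0.04323 = 6571 km².
True area of desert tract: 87800 × cos²(34.8°) = 87800 × 0.6743 = 59200 km².
Ratio = 6571 / 59200 ≈ 0.111.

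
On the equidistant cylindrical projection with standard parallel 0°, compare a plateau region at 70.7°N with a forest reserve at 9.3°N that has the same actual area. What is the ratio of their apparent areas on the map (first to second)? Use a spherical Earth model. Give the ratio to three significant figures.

2.99

Plate carrée maps x = Rλ, y = Rφ. The meridian scale is h = 1 and the parallel scale is k = 1/cos φ = sec φ.
Areal scale at 70.7°: h·k = 1.000 × 3.026 = 3.026.
Areal scale at 9.3°: h·k = 1.000 × 1.013 = 1.013.
Ratio = 3.026/1.013 ≈ 2.99.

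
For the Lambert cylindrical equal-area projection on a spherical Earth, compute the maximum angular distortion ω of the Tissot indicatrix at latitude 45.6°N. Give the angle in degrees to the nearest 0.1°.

The Lambert cylindrical equal-area projection is the cylindrical equal-area projection with its standard parallel at the equator (φ₀ = 0). Cylindrical equal-area (φ₀ = 0°): h = cos φ / cos 0° along meridians, k = cos 0° / cos φ along parallels; h·k = 1.
At 45.6°: h = 0.6997, k = 1.429; principal scales a = 1.429, b = 0.6997.
sin(ω/2) = (a − b)/(a + b) = 0.7296/2.129 = 0.3427, so ω = 2 arcsin(0.3427) ≈ 40.1°.

40.1°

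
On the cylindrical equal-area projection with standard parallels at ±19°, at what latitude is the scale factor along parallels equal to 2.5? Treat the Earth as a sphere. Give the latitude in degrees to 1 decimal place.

A cylindrical equal-area projection with standard parallel φ₀ has meridian scale h = cos φ / cos φ₀ and parallel scale k = cos φ₀ / cos φ (so areas are preserved, h·k = 1).
k = cos φ₀ / cos φ = 2.5  ⇒  cos φ = cos 19° / 2.5 = 0.3782.
φ = arccos(0.3782) ≈ 67.8°.

67.8°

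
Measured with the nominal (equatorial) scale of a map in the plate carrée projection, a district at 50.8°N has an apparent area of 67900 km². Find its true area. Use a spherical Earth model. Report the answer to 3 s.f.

42900 km²

In the plate carrée (x = Rλ, y = Rφ), meridians are true-scale (h = 1) and parallels are stretched by k = sec φ.
Areal scale = h·k = 1 × sec φ; at 50.8°, h = 1.000, k = 1.582, so h·k = 1.582.
True area = apparent / (areal scale) = 67900 / 1.582 ≈ 42900 km².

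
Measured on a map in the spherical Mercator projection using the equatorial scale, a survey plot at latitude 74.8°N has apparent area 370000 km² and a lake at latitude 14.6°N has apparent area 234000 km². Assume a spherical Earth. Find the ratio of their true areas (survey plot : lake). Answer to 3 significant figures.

0.116

On Mercator the areal scale is sec²φ, so true area = apparent × cos²φ.
True area of survey plot: 370000 × cos²(74.8°) = 370000 × 0.06874 = 25430 km².
True area of lake: 234000 × cos²(14.6°) = 234000 × 0.9365 = 219100 km².
Ratio = 25430 / 219100 ≈ 0.116.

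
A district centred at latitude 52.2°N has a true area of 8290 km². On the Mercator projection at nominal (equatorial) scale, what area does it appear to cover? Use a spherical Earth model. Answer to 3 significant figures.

22100 km²

The Mercator projection is conformal; its linear scale factor is the same in every direction and equals sec φ = 1/cos φ.
Areal scale = k² = sec²φ = 1/cos²(52.2°) = 1/0.6129² = 2.662.
Apparent area = 8290 × 2.662 ≈ 22100 km².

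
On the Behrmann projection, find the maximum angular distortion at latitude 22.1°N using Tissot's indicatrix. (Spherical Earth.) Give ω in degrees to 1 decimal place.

7.7°

Behrmann is a cylindrical equal-area projection with standard parallels at ±30°. For cylindrical equal-area with standard parallel φ₀, h = cos φ / cos φ₀ and k = cos φ₀ / cos φ, so h·k = 1.
At 22.1°: h = 1.070, k = 0.9347; principal scales a = 1.070, b = 0.9347.
sin(ω/2) = (a − b)/(a + b) = 0.1352/2.005 = 0.06743, so ω = 2 arcsin(0.06743) ≈ 7.7°.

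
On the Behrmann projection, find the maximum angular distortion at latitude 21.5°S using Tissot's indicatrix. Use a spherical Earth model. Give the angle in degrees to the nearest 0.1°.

8.2°

Behrmann is a cylindrical equal-area projection with standard parallels at ±30°. A cylindrical equal-area projection with standard parallel φ₀ has meridian scale h = cos φ / cos φ₀ and parallel scale k = cos φ₀ / cos φ (so areas are preserved, h·k = 1).
At 21.5°: h = 1.074, k = 0.9308; principal scales a = 1.074, b = 0.9308.
sin(ω/2) = (a − b)/(a + b) = 0.1436/2.005 = 0.07160, so ω = 2 arcsin(0.07160) ≈ 8.2°.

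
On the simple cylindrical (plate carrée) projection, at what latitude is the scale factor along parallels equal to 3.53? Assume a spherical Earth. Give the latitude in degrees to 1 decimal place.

Plate carrée: h = 1, k = sec φ along parallels.
sec φ = 3.53  ⇒  cos φ = 0.2833  ⇒  φ ≈ 73.5°.

73.5°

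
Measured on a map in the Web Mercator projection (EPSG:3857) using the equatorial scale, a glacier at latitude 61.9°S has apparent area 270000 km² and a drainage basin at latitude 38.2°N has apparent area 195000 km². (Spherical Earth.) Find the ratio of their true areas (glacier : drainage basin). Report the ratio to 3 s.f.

0.497

Since Mercator area scale is 1/cos²φ, the true area equals the apparent area multiplied by cos²φ.
True area of glacier: 270000 × cos²(61.9°) = 270000 × 0.2219 = 59900 km².
True area of drainage basin: 195000 × cos²(38.2°) = 195000 × 0.6176 = 120400 km².
Ratio = 59900 / 120400 ≈ 0.497.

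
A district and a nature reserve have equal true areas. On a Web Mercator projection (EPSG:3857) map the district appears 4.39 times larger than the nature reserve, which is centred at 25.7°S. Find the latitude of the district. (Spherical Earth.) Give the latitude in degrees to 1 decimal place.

For equal true areas on Mercator, apparent areas scale as sec²φ, so the ratio is cos²φ₂ / cos²φ₁.
cos²φ₂ / cos²φ₁ = 4.39  ⇒  cos φ₁ = cos 25.7° / √4.39 = 0.9011/2.095 = 0.4301.
φ₁ = arccos(0.4301) ≈ 64.5°.

64.5°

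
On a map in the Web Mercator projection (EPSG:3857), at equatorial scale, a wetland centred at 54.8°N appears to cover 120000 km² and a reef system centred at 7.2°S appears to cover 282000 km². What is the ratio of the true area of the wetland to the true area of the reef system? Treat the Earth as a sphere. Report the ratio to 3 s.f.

0.144

Since Mercator area scale is 1/cos²φ, the true area equals the apparent area multiplied by cos²φ.
True area of wetland: 120000 × cos²(54.8°) = 120000 × 0.3323 = 39870 km².
True area of reef system: 282000 × cos²(7.2°) = 282000 × 0.9843 = 277600 km².
Ratio = 39870 / 277600 ≈ 0.144.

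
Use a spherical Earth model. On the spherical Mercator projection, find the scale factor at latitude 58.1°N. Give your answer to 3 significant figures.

1.89

Mercator is conformal, so the point scale is isotropic: h = k = sec φ = 1/cos φ.
k = 1/cos 58.1° = 1/0.5284 = 1.892.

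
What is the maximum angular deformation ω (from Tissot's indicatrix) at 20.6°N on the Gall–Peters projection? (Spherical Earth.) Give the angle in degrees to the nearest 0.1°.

Gall–Peters is a cylindrical equal-area projection with standard parallels at ±45°. Cylindrical equal-area (φ₀ = 45°): h = cos φ / cos 45° along meridians, k = cos 45° / cos φ along parallels; h·k = 1.
At 20.6°: h = 1.324, k = 0.7554; principal scales a = 1.324, b = 0.7554.
sin(ω/2) = (a − b)/(a + b) = 0.5684/2.079 = 0.2734, so ω = 2 arcsin(0.2734) ≈ 31.7°.

31.7°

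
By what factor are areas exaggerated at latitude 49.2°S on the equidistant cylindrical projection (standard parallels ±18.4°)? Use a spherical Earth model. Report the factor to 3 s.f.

In the equirectangular projection with standard parallel φ₀ = 18.4° (x = Rλ cos φ₀, y = Rφ), meridians are true-scale (h = 1) and the parallel scale is k = cos φ₀ / cos φ.
Areal scale = h·k = 1 × cos φ₀ / cos φ; at 49.2°, h = 1.000, k = 1.452, so h·k = 1.452.

1.45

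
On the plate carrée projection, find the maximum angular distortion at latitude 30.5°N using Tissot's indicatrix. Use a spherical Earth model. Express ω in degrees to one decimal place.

Plate carrée maps x = Rλ, y = Rφ. The meridian scale is h = 1 and the parallel scale is k = 1/cos φ = sec φ.
At 30.5°: h = 1.000, k = 1.161; principal scales a = 1.161, b = 1.000.
sin(ω/2) = (a − b)/(a + b) = 0.1606/2.161 = 0.07433, so ω = 2 arcsin(0.07433) ≈ 8.5°.

8.5°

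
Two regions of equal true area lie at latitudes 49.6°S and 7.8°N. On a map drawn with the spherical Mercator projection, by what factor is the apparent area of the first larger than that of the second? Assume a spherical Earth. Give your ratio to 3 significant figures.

2.34

Mercator is conformal with k = sec φ, so areal scale = k² = sec²φ.
At 49.6°: sec²(49.6°) = 1/0.6481² = 2.381.
At 7.8°: sec²(7.8°) = 1/0.9907² = 1.019.
Ratio = 2.381/1.019 = cos²(7.8°)/cos²(49.6°) ≈ 2.34.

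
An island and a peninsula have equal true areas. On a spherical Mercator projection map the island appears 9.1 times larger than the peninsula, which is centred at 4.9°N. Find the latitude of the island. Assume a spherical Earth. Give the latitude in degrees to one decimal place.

On Mercator, (apparent₁)/(apparent₂) = sec²φ₁ / sec²φ₂ when true areas are equal.
cos²φ₂ / cos²φ₁ = 9.1  ⇒  cos φ₁ = cos 4.9° / √9.1 = 0.9963/3.017 = 0.3303.
φ₁ = arccos(0.3303) ≈ 70.7°.

70.7°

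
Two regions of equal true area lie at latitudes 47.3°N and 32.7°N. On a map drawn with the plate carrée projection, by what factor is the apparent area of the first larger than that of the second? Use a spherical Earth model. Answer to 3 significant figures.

Plate carrée maps x = Rλ, y = Rφ. The meridian scale is h = 1 and the parallel scale is k = 1/cos φ = sec φ.
Areal scale at 47.3°: h·k = 1.000 × 1.475 = 1.475.
Areal scale at 32.7°: h·k = 1.000 × 1.188 = 1.188.
Ratio = 1.475/1.188 ≈ 1.24.

1.24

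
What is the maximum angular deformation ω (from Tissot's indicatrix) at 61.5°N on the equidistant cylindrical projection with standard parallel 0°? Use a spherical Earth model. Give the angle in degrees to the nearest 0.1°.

Plate carrée maps x = Rλ, y = Rφ. The meridian scale is h = 1 and the parallel scale is k = 1/cos φ = sec φ.
At 61.5°: h = 1.000, k = 2.096; principal scales a = 2.096, b = 1.000.
sin(ω/2) = (a − b)/(a + b) = 1.096/3.096 = 0.3540, so ω = 2 arcsin(0.3540) ≈ 41.5°.

41.5°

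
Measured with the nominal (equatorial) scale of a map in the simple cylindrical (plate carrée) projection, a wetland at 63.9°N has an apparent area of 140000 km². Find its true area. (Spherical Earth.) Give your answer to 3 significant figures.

61600 km²

Plate carrée maps x = Rλ, y = Rφ. The meridian scale is h = 1 and the parallel scale is k = 1/cos φ = sec φ.
Areal scale = h·k = 1 × sec φ; at 63.9°, h = 1.000, k = 2.273, so h·k = 2.273.
True area = apparent / (areal scale) = 140000 / 2.273 ≈ 61600 km².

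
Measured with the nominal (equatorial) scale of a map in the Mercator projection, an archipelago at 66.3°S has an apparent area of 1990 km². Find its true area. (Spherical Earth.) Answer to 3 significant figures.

322 km²

The Mercator projection is conformal; its linear scale factor is the same in every direction and equals sec φ = 1/cos φ.
Areal scale = k² = sec²φ = 1/cos²(66.3°) = 1/0.4019² = 6.190.
True area = apparent / (areal scale) = 1990 / 6.190 ≈ 322 km².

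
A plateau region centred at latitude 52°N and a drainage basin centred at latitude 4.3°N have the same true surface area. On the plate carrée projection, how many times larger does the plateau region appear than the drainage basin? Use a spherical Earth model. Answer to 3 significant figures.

In the plate carrée (x = Rλ, y = Rφ), meridians are true-scale (h = 1) and parallels are stretched by k = sec φ.
Areal scale at 52°: h·k = 1.000 × 1.624 = 1.624.
Areal scale at 4.3°: h·k = 1.000 × 1.003 = 1.003.
Ratio = 1.624/1.003 ≈ 1.62.

1.62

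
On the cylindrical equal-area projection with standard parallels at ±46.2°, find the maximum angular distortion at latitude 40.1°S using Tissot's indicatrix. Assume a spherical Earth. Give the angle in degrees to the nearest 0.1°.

11.4°

For cylindrical equal-area with standard parallel φ₀, h = cos φ / cos φ₀ and k = cos φ₀ / cos φ, so h·k = 1.
At 40.1°: h = 1.105, k = 0.9049; principal scales a = 1.105, b = 0.9049.
sin(ω/2) = (a − b)/(a + b) = 0.2003/2.010 = 0.09965, so ω = 2 arcsin(0.09965) ≈ 11.4°.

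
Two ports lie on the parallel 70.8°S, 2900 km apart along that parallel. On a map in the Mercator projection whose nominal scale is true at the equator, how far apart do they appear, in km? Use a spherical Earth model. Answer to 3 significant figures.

8820 km

Mercator is conformal, so the point scale is isotropic: h = k = sec φ = 1/cos φ.
Along the parallel, k = sec 70.8° = 1/0.3289 = 3.041.
Map distance = 2900 × 3.041 ≈ 8820 km.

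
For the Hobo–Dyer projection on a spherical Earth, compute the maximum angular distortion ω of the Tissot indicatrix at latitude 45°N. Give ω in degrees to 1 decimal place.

Hobo–Dyer is a cylindrical equal-area projection with standard parallels at ±37.5°. A cylindrical equal-area projection with standard parallel φ₀ has meridian scale h = cos φ / cos φ₀ and parallel scale k = cos φ₀ / cos φ (so areas are preserved, h·k = 1).
At 45°: h = 0.8913, k = 1.122; principal scales a = 1.122, b = 0.8913.
sin(ω/2) = (a − b)/(a + b) = 0.2307/2.013 = 0.1146, so ω = 2 arcsin(0.1146) ≈ 13.2°.

13.2°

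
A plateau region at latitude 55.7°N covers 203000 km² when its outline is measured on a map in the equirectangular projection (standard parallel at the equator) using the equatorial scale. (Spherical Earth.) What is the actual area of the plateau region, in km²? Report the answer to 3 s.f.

114000 km²

In the plate carrée (x = Rλ, y = Rφ), meridians are true-scale (h = 1) and parallels are stretched by k = sec φ.
Areal scale = h·k = 1 × sec φ; at 55.7°, h = 1.000, k = 1.775, so h·k = 1.775.
True area = apparent / (areal scale) = 203000 / 1.775 ≈ 114000 km².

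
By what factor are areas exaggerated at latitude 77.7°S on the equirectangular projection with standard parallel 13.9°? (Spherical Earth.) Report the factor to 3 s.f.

In the equirectangular projection with standard parallel φ₀ = 13.9° (x = Rλ cos φ₀, y = Rφ), meridians are true-scale (h = 1) and the parallel scale is k = cos φ₀ / cos φ.
Areal scale = h·k = 1 × cos φ₀ / cos φ; at 77.7°, h = 1.000, k = 4.557, so h·k = 4.557.

4.56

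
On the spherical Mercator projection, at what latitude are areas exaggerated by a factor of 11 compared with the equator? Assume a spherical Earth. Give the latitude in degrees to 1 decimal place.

72.5°

Mercator areal scale is sec²φ.
sec²φ = 11  ⇒  cos²φ = 0.09091  ⇒  cos φ = 0.3015.
φ = arccos(0.3015) ≈ 72.5°.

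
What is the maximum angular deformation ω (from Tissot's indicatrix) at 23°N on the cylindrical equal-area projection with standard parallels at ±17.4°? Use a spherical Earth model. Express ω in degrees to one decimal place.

Cylindrical equal-area (φ₀ = 17.4°): h = cos φ / cos 17.4° along meridians, k = cos 17.4° / cos φ along parallels; h·k = 1.
At 23°: h = 0.9646, k = 1.037; principal scales a = 1.037, b = 0.9646.
sin(ω/2) = (a − b)/(a + b) = 0.07200/2.001 = 0.03598, so ω = 2 arcsin(0.03598) ≈ 4.1°.

4.1°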